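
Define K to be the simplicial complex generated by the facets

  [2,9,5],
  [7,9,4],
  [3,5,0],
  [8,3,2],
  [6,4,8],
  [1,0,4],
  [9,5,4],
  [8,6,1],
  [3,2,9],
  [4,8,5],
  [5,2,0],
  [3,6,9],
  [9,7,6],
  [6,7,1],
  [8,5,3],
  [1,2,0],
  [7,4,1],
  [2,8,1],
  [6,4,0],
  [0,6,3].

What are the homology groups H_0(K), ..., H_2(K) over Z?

We work with the vertex ordering 0 < 1 < 2 < 3 < 4 < 5 < 6 < 7 < 8 < 9. The simplices of K, each written with vertices in increasing order, are:

  0-simplices (10): [0], [1], [2], [3], [4], [5], [6], [7], [8], [9]
  1-simplices (30): (30 of them)
  2-simplices (20): (20 of them)

so the chain groups are C_0 ≅ Z^10, C_1 ≅ Z^30, C_2 ≅ Z^20.

∂_1: C_1 → C_0 is given by ∂[p,q] = [q] − [p]. For instance
  ∂[1,6] = [6] − [1].
The resulting 10×30 matrix has rank 9, and its Smith normal form has invariant factors (1,1,1,1,1,1,1,1,1).

∂_2: C_2 → C_1 acts by ∂[p,q,r] = [q,r] − [p,r] + [p,q]. For instance
  ∂[0,1,2] = [1,2] − [0,2] + [0,1],
  ∂[4,7,9] = [7,9] − [4,9] + [4,7].
This gives a 30×20 integer matrix of rank 20; reducing to Smith normal form yields diagonal entries (1,1,1,1,1,1,1,1,1,1,1,1,1,1,1,1,1,1,1,2).

Computing H_k = (kernel of ∂_k) / (image of ∂_{k+1}):

  H_0: rank C_0 − rank ∂_1 = 10 − 9 = 1, and the invariant factors of ∂_1 are all 1, so H_0 ≅ Z.
  H_1: rank ker ∂_1 − rank ∂_2 = (30 − 9) − 20 = 1, and ∂_2 has invariant factor 2 > 1, so H_1 ≅ Z ⊕ Z_2.
  H_2: rank ker ∂_2 − rank ∂_3 = (20 − 20) − 0 = 0, and there is no ∂_3, so H_2 ≅ 0.

H_0 = Z,  H_1 = Z ⊕ Z_2,  H_2 = 0.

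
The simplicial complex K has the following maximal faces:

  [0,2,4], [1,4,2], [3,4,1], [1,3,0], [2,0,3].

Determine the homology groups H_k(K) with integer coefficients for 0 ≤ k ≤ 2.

H_0 = Z,  H_1 = Z,  H_2 = 0.

Order the vertices as 0 < 1 < 2 < 3 < 4. Listing each simplex with vertices in this order, K has dimension 2 with simplices:

  0-simplices (5): [0], [1], [2], [3], [4]
  1-simplices (10): [0,1], [0,2], [0,3], [0,4], [1,2], [1,3], [1,4], [2,3], [2,4], [3,4]
  2-simplices (5): [0,1,3], [0,2,3], [0,2,4], [1,2,4], [1,3,4]

giving chain groups C_0 ≅ Z^5, C_1 ≅ Z^10, C_2 ≅ Z^5.

The boundary map ∂_1: C_1 → C_0 sends each edge [p,q] (with p < q) to q − p. For instance
  ∂[0,3] = [3] − [0].
As a 5×10 matrix over Z this has rank 4, with invariant factors (1,1,1,1).

Boundary ∂_2: C_2 → C_1 maps a triangle to the signed sum of its edges. For instance
  ∂[0,2,4] = [2,4] − [0,4] + [0,2],
  ∂[1,2,4] = [2,4] − [1,4] + [1,2].
The 10×5 boundary matrix has rank 5 and Smith normal form diag(1,1,1,1,1).

From H_k ≅ ker(∂_k) / im(∂_{k+1}) we obtain:

  H_0: rank C_0 − rank ∂_1 = 5 − 4 = 1, and the invariant factors of ∂_1 are all 1, so H_0 ≅ Z.
  H_1: rank ker ∂_1 − rank ∂_2 = (10 − 4) − 5 = 1, and the invariant factors of ∂_2 are all 1, so H_1 ≅ Z.
  H_2: rank ker ∂_2 − rank ∂_3 = (5 − 5) − 0 = 0, and there is no ∂_3, so H_2 ≅ 0.

As a check, the Euler characteristic is 5 − 10 + 5 = 0, which agrees with 1 − 1 + 0 = 0.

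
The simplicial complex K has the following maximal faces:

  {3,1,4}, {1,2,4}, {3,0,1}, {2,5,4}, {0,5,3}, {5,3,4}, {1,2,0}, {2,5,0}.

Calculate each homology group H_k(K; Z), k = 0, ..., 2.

H_0 ≅ Z,  H_1 = 0,  H_2 ≅ Z.

Fix the vertex order 0 < 1 < 2 < 3 < 4 < 5 and write every simplex with vertices in increasing order. Then dim K = 2 and the simplices of K are:

  0-simplices (6): [0], [1], [2], [3], [4], [5]
  1-simplices (12): [0,1], [0,2], [0,3], [0,5], [1,2], [1,3], [1,4], [2,4], [2,5], [3,4], [3,5], [4,5]
  2-simplices (8): [0,1,2], [0,1,3], [0,2,5], [0,3,5], [1,2,4], [1,3,4], [2,4,5], [3,4,5]

Hence C_0 ≅ Z^6, C_1 ≅ Z^12, C_2 ≅ Z^8.

Boundary ∂_1: C_1 → C_0 sends each edge [p,q] (with p < q) to q − p.
This gives a 6×12 integer matrix of rank 5; reducing to Smith normal form yields diagonal entries (1,1,1,1,1).

The boundary map ∂_2: C_2 → C_1 sends each 2-simplex [p,q,r] to [q,r] − [p,r] + [p,q]. For instance
  ∂[0,3,5] = [3,5] − [0,5] + [0,3],
  ∂[3,4,5] = [4,5] − [3,5] + [3,4].
This gives a 12×8 integer matrix of rank 7; reducing to Smith normal form yields diagonal entries (1,1,1,1,1,1,1).

Now H_k = ker ∂_k / im ∂_{k+1}, so:

  H_0: rank C_0 − rank ∂_1 = 6 − 5 = 1, and the invariant factors of ∂_1 are all 1, so H_0 ≅ Z.
  H_1: rank ker ∂_1 − rank ∂_2 = (12 − 5) − 7 = 0, and the invariant factors of ∂_2 are all 1, so H_1 ≅ 0.
  H_2: rank ker ∂_2 − rank ∂_3 = (8 − 7) − 0 = 1, and there is no ∂_3, so H_2 ≅ Z.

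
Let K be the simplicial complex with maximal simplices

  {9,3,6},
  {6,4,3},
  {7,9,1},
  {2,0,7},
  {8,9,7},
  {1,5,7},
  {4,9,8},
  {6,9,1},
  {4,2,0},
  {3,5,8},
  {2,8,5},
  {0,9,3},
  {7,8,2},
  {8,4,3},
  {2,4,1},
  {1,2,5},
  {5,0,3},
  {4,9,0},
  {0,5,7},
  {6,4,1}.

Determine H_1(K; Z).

We work with the vertex ordering 0 < 1 < 2 < 3 < 4 < 5 < 6 < 7 < 8 < 9. The simplices of K, each written with vertices in increasing order, are:

  0-simplices (10): [0], [1], [2], [3], [4], [5], [6], [7], [8], [9]
  1-simplices (30): (30 of them)
  2-simplices (20): (20 of them)

Hence C_0 ≅ Z^10, C_1 ≅ Z^30, C_2 ≅ Z^20.

Boundary ∂_1: C_1 → C_0 maps an edge to its endpoints' difference, ∂[p,q] = q − p.
This gives a 10×30 integer matrix of rank 9; reducing to Smith normal form yields diagonal entries (1,1,1,1,1,1,1,1,1).

The boundary map ∂_2: C_2 → C_1 acts by ∂[p,q,r] = [q,r] − [p,r] + [p,q]. For instance
  ∂[7,8,9] = [8,9] − [7,9] + [7,8],
  ∂[3,6,9] = [6,9] − [3,9] + [3,6].
The resulting 30×20 matrix has rank 20, and its Smith normal form has invariant factors (1,1,1,1,1,1,1,1,1,1,1,1,1,1,1,1,1,1,1,2).

Computing H_k = (kernel of ∂_k) / (image of ∂_{k+1}):

  H_1: rank ker ∂_1 − rank ∂_2 = (30 − 9) − 20 = 1, and ∂_2 has invariant factor 2 > 1, so H_1 = Z ⊕ Z/2Z.

H_1 ≅ Z ⊕ Z/2Z.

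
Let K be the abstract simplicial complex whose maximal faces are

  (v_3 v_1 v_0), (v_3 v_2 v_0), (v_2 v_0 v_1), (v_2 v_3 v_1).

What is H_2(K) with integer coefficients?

H_2 ≅ Z.

Take the total order v_0 < v_1 < v_2 < v_3 on the vertex set. Then K (dimension 2) consists of the simplices:

  0-simplices (4): [v_0], [v_1], [v_2], [v_3]
  1-simplices (6): [v_0,v_1], [v_0,v_2], [v_0,v_3], [v_1,v_2], [v_1,v_3], [v_2,v_3]
  2-simplices (4): [v_0,v_1,v_2], [v_0,v_1,v_3], [v_0,v_2,v_3], [v_1,v_2,v_3]

so the chain groups are C_0 ≅ Z^4, C_1 ≅ Z^6, C_2 ≅ Z^4.

Boundary ∂_1: C_1 → C_0 sends each edge [p,q] (with p < q) to q − p. For instance
  ∂[v_2,v_3] = [v_3] − [v_2].
The resulting 4×6 matrix has rank 3, and its Smith normal form has invariant factors (1,1,1).

Boundary ∂_2: C_2 → C_1 sends each 2-simplex [p,q,r] to [q,r] − [p,r] + [p,q]. For instance
  ∂[v_0,v_2,v_3] = [v_2,v_3] − [v_0,v_3] + [v_0,v_2],
  ∂[v_1,v_2,v_3] = [v_2,v_3] − [v_1,v_3] + [v_1,v_2].
As a 6×4 matrix over Z this has rank 3, with invariant factors (1,1,1).

Now H_k = ker ∂_k / im ∂_{k+1}, so:

  H_2: rank ker ∂_2 − rank ∂_3 = (4 − 3) − 0 = 1, and there is no ∂_3, so H_2 ≅ Z.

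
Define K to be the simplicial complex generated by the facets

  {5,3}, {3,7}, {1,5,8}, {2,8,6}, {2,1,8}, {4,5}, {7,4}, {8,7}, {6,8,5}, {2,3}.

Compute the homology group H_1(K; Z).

Take the total order 1 < 2 < 3 < 4 < 5 < 6 < 7 < 8 on the vertex set. Then K (dimension 2) consists of the simplices:

  0-simplices (8): [1], [2], [3], [4], [5], [6], [7], [8]
  1-simplices (14): [1,2], [1,5], [1,8], [2,3], [2,6], [2,8], [3,5], [3,7], [4,5], [4,7], [5,6], [5,8], [6,8], [7,8]
  2-simplices (4): [1,2,8], [1,5,8], [2,6,8], [5,6,8]

so the chain groups are C_0 ≅ Z^8, C_1 ≅ Z^14, C_2 ≅ Z^4.

The boundary map ∂_1: C_1 → C_0 maps an edge to its endpoints' difference, ∂[p,q] = q − p. For instance
  ∂[2,3] = [3] − [2].
The 8×14 boundary matrix has rank 7 and Smith normal form diag(1,1,1,1,1,1,1).

The boundary map ∂_2: C_2 → C_1 maps a triangle to the signed sum of its edges. For instance
  ∂[1,2,8] = [2,8] − [1,8] + [1,2],
  ∂[2,6,8] = [6,8] − [2,8] + [2,6].
The 14×4 boundary matrix has rank 4 and Smith normal form diag(1,1,1,1).

Computing H_k = (kernel of ∂_k) / (image of ∂_{k+1}):

  H_1: rank ker ∂_1 − rank ∂_2 = (14 − 7) − 4 = 3, and the invariant factors of ∂_2 are all 1, so H_1 = Z^3.

H_1 = Z^3.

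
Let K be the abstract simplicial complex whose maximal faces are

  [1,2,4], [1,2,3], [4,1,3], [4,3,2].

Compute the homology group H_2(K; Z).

H_2 = Z.

We work with the vertex ordering 1 < 2 < 3 < 4. The simplices of K, each written with vertices in increasing order, are:

  0-simplices (4): [1], [2], [3], [4]
  1-simplices (6): [1,2], [1,3], [1,4], [2,3], [2,4], [3,4]
  2-simplices (4): [1,2,3], [1,2,4], [1,3,4], [2,3,4]

so the chain groups are C_0 ≅ Z^4, C_1 ≅ Z^6, C_2 ≅ Z^4.

The boundary map ∂_1: C_1 → C_0 is given by ∂[p,q] = [q] − [p].
The 4×6 boundary matrix has rank 3 and Smith normal form diag(1,1,1).

The boundary map ∂_2: C_2 → C_1 acts by ∂[p,q,r] = [q,r] − [p,r] + [p,q]. For instance
  ∂[2,3,4] = [3,4] − [2,4] + [2,3],
  ∂[1,2,4] = [2,4] − [1,4] + [1,2].
This gives a 6×4 integer matrix of rank 3; reducing to Smith normal form yields diagonal entries (1,1,1).

Computing H_k = (kernel of ∂_k) / (image of ∂_{k+1}):

  H_2: rank ker ∂_2 − rank ∂_3 = (4 − 3) − 0 = 1, and there is no ∂_3, so H_2 ≅ Z.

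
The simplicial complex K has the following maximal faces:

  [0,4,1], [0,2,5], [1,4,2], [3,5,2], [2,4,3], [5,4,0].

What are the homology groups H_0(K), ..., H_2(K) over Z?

H_0 = Z,  H_1 = Z,  H_2 = 0.

Take the total order 0 < 1 < 2 < 3 < 4 < 5 on the vertex set. Then K (dimension 2) consists of the simplices:

  0-simplices (6): [0], [1], [2], [3], [4], [5]
  1-simplices (12): [0,1], [0,2], [0,4], [0,5], [1,2], [1,4], [2,3], [2,4], [2,5], [3,4], [3,5], [4,5]
  2-simplices (6): [0,1,4], [0,2,5], [0,4,5], [1,2,4], [2,3,4], [2,3,5]

Hence C_0 ≅ Z^6, C_1 ≅ Z^12, C_2 ≅ Z^6.

Boundary ∂_1: C_1 → C_0 maps an edge to its endpoints' difference, ∂[p,q] = q − p.
The 6×12 boundary matrix has rank 5 and Smith normal form diag(1,1,1,1,1).

The boundary map ∂_2: C_2 → C_1 acts by ∂[p,q,r] = [q,r] − [p,r] + [p,q]. For instance
  ∂[0,1,4] = [1,4] − [0,4] + [0,1],
  ∂[2,3,4] = [3,4] − [2,4] + [2,3].
The 12×6 boundary matrix has rank 6 and Smith normal form diag(1,1,1,1,1,1).

Now H_k = ker ∂_k / im ∂_{k+1}, so:

  H_0: rank C_0 − rank ∂_1 = 6 − 5 = 1, and the invariant factors of ∂_1 are all 1, so H_0 ≅ Z.
  H_1: rank ker ∂_1 − rank ∂_2 = (12 − 5) − 6 = 1, and the invariant factors of ∂_2 are all 1, so H_1 ≅ Z.
  H_2: rank ker ∂_2 − rank ∂_3 = (6 − 6) − 0 = 0, and there is no ∂_3, so H_2 ≅ 0.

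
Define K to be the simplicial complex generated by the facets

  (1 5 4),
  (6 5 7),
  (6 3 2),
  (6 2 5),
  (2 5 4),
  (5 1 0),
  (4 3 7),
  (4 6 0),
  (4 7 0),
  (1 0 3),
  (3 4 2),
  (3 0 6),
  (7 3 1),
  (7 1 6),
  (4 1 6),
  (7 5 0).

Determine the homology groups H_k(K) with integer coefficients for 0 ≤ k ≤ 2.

H_0 = Z,  H_1 = Z^2,  H_2 = Z.

Fix the vertex order 0 < 1 < 2 < 3 < 4 < 5 < 6 < 7 and write every simplex with vertices in increasing order. Then dim K = 2 and the simplices of K are:

  0-simplices (8): [0], [1], [2], [3], [4], [5], [6], [7]
  1-simplices (24): (24 of them)
  2-simplices (16): [0,1,3], [0,1,5], [0,3,6], [0,4,6], [0,4,7], [0,5,7], [1,3,7], [1,4,5], [1,4,6], [1,6,7], [2,3,4], [2,3,6], [2,4,5], [2,5,6], [3,4,7], [5,6,7]

giving chain groups C_0 ≅ Z^8, C_1 ≅ Z^24, C_2 ≅ Z^16.

Boundary ∂_1: C_1 → C_0 is given by ∂[p,q] = [q] − [p]. For instance
  ∂[0,3] = [3] − [0].
The 8×24 boundary matrix has rank 7 and Smith normal form diag(1,1,1,1,1,1,1).

The boundary map ∂_2: C_2 → C_1 sends each 2-simplex [p,q,r] to [q,r] − [p,r] + [p,q]. For instance
  ∂[0,4,6] = [4,6] − [0,6] + [0,4],
  ∂[2,3,4] = [3,4] − [2,4] + [2,3].
The 24×16 boundary matrix has rank 15 and Smith normal form diag(1,1,1,1,1,1,1,1,1,1,1,1,1,1,1).

Reading off H_k = ker ∂_k / im ∂_{k+1}:

  H_0: rank C_0 − rank ∂_1 = 8 − 7 = 1, and the invariant factors of ∂_1 are all 1, so H_0 = Z.
  H_1: rank ker ∂_1 − rank ∂_2 = (24 − 7) − 15 = 2, and the invariant factors of ∂_2 are all 1, so H_1 = Z^2.
  H_2: rank ker ∂_2 − rank ∂_3 = (16 − 15) − 0 = 1, and there is no ∂_3, so H_2 = Z.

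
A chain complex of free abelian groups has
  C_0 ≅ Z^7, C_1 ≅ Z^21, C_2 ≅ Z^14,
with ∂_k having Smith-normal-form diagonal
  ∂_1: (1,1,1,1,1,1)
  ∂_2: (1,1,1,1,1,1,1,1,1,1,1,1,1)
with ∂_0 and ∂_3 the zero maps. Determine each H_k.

H_0 ≅ Z,  H_1 ≅ Z^2,  H_2 ≅ Z.

H_0: b_0 = 7 − 0 − 6 = 1; torsion from ∂_1 factors > 1: none. So H_0 ≅ Z.
H_1: b_1 = 21 − 6 − 13 = 2; torsion from ∂_2 factors > 1: none. So H_1 ≅ Z^2.
H_2: b_2 = 14 − 13 − 0 = 1; torsion from ∂_3 factors > 1: none. So H_2 ≅ Z.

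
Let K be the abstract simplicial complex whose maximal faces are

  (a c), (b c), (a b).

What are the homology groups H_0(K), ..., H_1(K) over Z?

We work with the vertex ordering a < b < c. The simplices of K, each written with vertices in increasing order, are:

  0-simplices (3): a, b, c
  1-simplices (3): ab, ac, bc

so the chain groups are C_0 ≅ Z^3, C_1 ≅ Z^3.

The boundary map ∂_1: C_1 → C_0 is given by ∂[p,q] = [q] − [p]. For instance
  ∂ab = b − a.
The resulting 3×3 matrix has rank 2, and its Smith normal form has invariant factors (1,1).

Computing H_k = (kernel of ∂_k) / (image of ∂_{k+1}):

  H_0: rank C_0 − rank ∂_1 = 3 − 2 = 1, and the invariant factors of ∂_1 are all 1, so H_0 = Z.
  H_1: rank ker ∂_1 − rank ∂_2 = (3 − 2) − 0 = 1, and there is no ∂_2, so H_1 = Z.

H_0 ≅ Z,  H_1 ≅ Z.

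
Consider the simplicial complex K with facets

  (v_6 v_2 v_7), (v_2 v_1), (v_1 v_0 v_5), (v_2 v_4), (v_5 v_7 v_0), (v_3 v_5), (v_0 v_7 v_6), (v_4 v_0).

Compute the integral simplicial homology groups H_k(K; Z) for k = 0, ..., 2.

Order the vertices as v_0 < v_1 < v_2 < v_3 < v_4 < v_5 < v_6 < v_7. Listing each simplex with vertices in this order, K has dimension 2 with simplices:

  0-simplices (8): [v_0], [v_1], [v_2], [v_3], [v_4], [v_5], [v_6], [v_7]
  1-simplices (13): [v_0,v_1], [v_0,v_4], [v_0,v_5], [v_0,v_6], [v_0,v_7], [v_1,v_2], [v_1,v_5], [v_2,v_4], [v_2,v_6], [v_2,v_7], [v_3,v_5], [v_5,v_7], [v_6,v_7]
  2-simplices (4): [v_0,v_1,v_5], [v_0,v_5,v_7], [v_0,v_6,v_7], [v_2,v_6,v_7]

so the chain groups are C_0 ≅ Z^8, C_1 ≅ Z^13, C_2 ≅ Z^4.

∂_1: C_1 → C_0 is given by ∂[p,q] = [q] − [p].
The 8×13 boundary matrix has rank 7 and Smith normal form diag(1,1,1,1,1,1,1).

∂_2: C_2 → C_1 sends each 2-simplex [p,q,r] to [q,r] − [p,r] + [p,q]. For instance
  ∂[v_0,v_6,v_7] = [v_6,v_7] − [v_0,v_7] + [v_0,v_6],
  ∂[v_0,v_5,v_7] = [v_5,v_7] − [v_0,v_7] + [v_0,v_5].
The resulting 13×4 matrix has rank 4, and its Smith normal form has invariant factors (1,1,1,1).

Computing H_k = (kernel of ∂_k) / (image of ∂_{k+1}):

  H_0: rank C_0 − rank ∂_1 = 8 − 7 = 1, and the invariant factors of ∂_1 are all 1, so H_0 ≅ Z.
  H_1: rank ker ∂_1 − rank ∂_2 = (13 − 7) − 4 = 2, and the invariant factors of ∂_2 are all 1, so H_1 ≅ Z^2.
  H_2: rank ker ∂_2 − rank ∂_3 = (4 − 4) − 0 = 0, and there is no ∂_3, so H_2 ≅ 0.

H_0 = Z,  H_1 = Z^2,  H_2 = 0.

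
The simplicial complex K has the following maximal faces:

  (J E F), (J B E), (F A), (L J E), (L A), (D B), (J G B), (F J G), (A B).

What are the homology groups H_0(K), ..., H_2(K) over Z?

Order the vertices as A < B < D < E < F < G < J < L. Listing each simplex with vertices in this order, K has dimension 2 with simplices:

  0-simplices (8): A, B, D, E, F, G, J, L
  1-simplices (14): AB, AF, AL, BD, BE, BG, BJ, EF, EJ, EL, FG, FJ, GJ, JL
  2-simplices (5): BEJ, BGJ, EFJ, EJL, FGJ

Hence C_0 ≅ Z^8, C_1 ≅ Z^14, C_2 ≅ Z^5.

∂_1: C_1 → C_0 maps an edge to its endpoints' difference, ∂[p,q] = q − p. For instance
  ∂EF = F − E.
As a 8×14 matrix over Z this has rank 7, with invariant factors (1,1,1,1,1,1,1).

∂_2: C_2 → C_1 maps a triangle to the signed sum of its edges. For instance
  ∂FGJ = GJ − FJ + FG,
  ∂BEJ = EJ − BJ + BE.
The resulting 14×5 matrix has rank 5, and its Smith normal form has invariant factors (1,1,1,1,1).

Reading off H_k = ker ∂_k / im ∂_{k+1}:

  H_0: rank C_0 − rank ∂_1 = 8 − 7 = 1, and the invariant factors of ∂_1 are all 1, so H_0 ≅ Z.
  H_1: rank ker ∂_1 − rank ∂_2 = (14 − 7) − 5 = 2, and the invariant factors of ∂_2 are all 1, so H_1 ≅ Z^2.
  H_2: rank ker ∂_2 − rank ∂_3 = (5 − 5) − 0 = 0, and there is no ∂_3, so H_2 ≅ 0.

H_0 = Z,  H_1 = Z^2,  H_2 = 0.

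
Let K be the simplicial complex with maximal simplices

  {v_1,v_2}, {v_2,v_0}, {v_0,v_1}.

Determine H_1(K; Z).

H_1 ≅ Z.

Fix the vertex order v_0 < v_1 < v_2 and write every simplex with vertices in increasing order. Then dim K = 1 and the simplices of K are:

  0-simplices (3): [v_0], [v_1], [v_2]
  1-simplices (3): [v_0,v_1], [v_0,v_2], [v_1,v_2]

Hence C_0 ≅ Z^3, C_1 ≅ Z^3.

Boundary ∂_1: C_1 → C_0 sends each edge [p,q] (with p < q) to q − p. For instance
  ∂[v_0,v_2] = [v_2] − [v_0].
This gives a 3×3 integer matrix of rank 2; reducing to Smith normal form yields diagonal entries (1,1).

From H_k ≅ ker(∂_k) / im(∂_{k+1}) we obtain:

  H_1: rank ker ∂_1 − rank ∂_2 = (3 − 2) − 0 = 1, and there is no ∂_2, so H_1 = Z.

(K is a triangulation of the circle S^1.)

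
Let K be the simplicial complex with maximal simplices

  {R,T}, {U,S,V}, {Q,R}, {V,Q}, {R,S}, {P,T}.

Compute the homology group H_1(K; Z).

Take the total order P < Q < R < S < T < U < V on the vertex set. Then K (dimension 2) consists of the simplices:

  0-simplices (7): P, Q, R, S, T, U, V
  1-simplices (8): PT, QR, QV, RS, RT, SU, SV, UV
  2-simplices (1): SUV

giving chain groups C_0 ≅ Z^7, C_1 ≅ Z^8, C_2 ≅ Z^1.

Boundary ∂_1: C_1 → C_0 maps an edge to its endpoints' difference, ∂[p,q] = q − p.
The 7×8 boundary matrix has rank 6 and Smith normal form diag(1,1,1,1,1,1).

Boundary ∂_2: C_2 → C_1 acts by ∂[p,q,r] = [q,r] − [p,r] + [p,q]. For instance
  ∂SUV = UV − SV + SU.
The 8×1 boundary matrix has rank 1 and Smith normal form diag(1).

Computing H_k = (kernel of ∂_k) / (image of ∂_{k+1}):

  H_1: rank ker ∂_1 − rank ∂_2 = (8 − 6) − 1 = 1, and the invariant factors of ∂_2 are all 1, so H_1 = Z.

H_1 = Z.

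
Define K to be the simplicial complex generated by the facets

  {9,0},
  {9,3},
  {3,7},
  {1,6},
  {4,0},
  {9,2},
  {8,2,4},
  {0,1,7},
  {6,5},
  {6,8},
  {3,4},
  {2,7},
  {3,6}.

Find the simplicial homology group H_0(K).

Order the vertices as 0 < 1 < 2 < 3 < 4 < 5 < 6 < 7 < 8 < 9. Listing each simplex with vertices in this order, K has dimension 2 with simplices:

  0-simplices (10): [0], [1], [2], [3], [4], [5], [6], [7], [8], [9]
  1-simplices (17): [0,1], [0,4], [0,7], [0,9], [1,6], [1,7], [2,4], [2,7], [2,8], [2,9], [3,4], [3,6], [3,7], [3,9], [4,8], [5,6], [6,8]
  2-simplices (2): [0,1,7], [2,4,8]

Hence C_0 ≅ Z^10, C_1 ≅ Z^17, C_2 ≅ Z^2.

Boundary ∂_1: C_1 → C_0 sends each edge [p,q] (with p < q) to q − p. For instance
  ∂[2,4] = [4] − [2].
The resulting 10×17 matrix has rank 9, and its Smith normal form has invariant factors (1,1,1,1,1,1,1,1,1).

∂_2: C_2 → C_1 sends each 2-simplex [p,q,r] to [q,r] − [p,r] + [p,q]. For instance
  ∂[0,1,7] = [1,7] − [0,7] + [0,1],
  ∂[2,4,8] = [4,8] − [2,8] + [2,4].
As a 17×2 matrix over Z this has rank 2, with invariant factors (1,1).

Computing H_k = (kernel of ∂_k) / (image of ∂_{k+1}):

  H_0: rank C_0 − rank ∂_1 = 10 − 9 = 1, and the invariant factors of ∂_1 are all 1, so H_0 ≅ Z.

H_0 = Z.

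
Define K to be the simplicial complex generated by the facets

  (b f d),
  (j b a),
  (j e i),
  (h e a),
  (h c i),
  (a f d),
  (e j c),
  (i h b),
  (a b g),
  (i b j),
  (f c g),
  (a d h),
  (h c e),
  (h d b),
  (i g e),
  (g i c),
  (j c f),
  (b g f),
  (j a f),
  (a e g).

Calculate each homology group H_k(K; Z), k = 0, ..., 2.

H_0 ≅ Z,  H_1 ≅ Z ⊕ Z/2,  H_2 = 0.

Order the vertices as a < b < c < d < e < f < g < h < i < j. Listing each simplex with vertices in this order, K has dimension 2 with simplices:

  0-simplices (10): a, b, c, d, e, f, g, h, i, j
  1-simplices (30): ab, ad, ae, af, ag, ah, aj, bd, bf, bg, bh, bi, bj, ce, cf, cg, ch, ci, cj, df, dh, eg, eh, ei, ej, fg, fj, gi, hi, ij
  2-simplices (20): abg, abj, adf, adh, aeg, aeh, afj, bdf, bdh, bfg, bhi, bij, ceh, cej, cfg, cfj, cgi, chi, egi, eij

Hence C_0 ≅ Z^10, C_1 ≅ Z^30, C_2 ≅ Z^20.

The boundary map ∂_1: C_1 → C_0 is given by ∂[p,q] = [q] − [p]. For instance
  ∂ah = h − a.
As a 10×30 matrix over Z this has rank 9, with invariant factors (1,1,1,1,1,1,1,1,1).

Boundary ∂_2: C_2 → C_1 sends each 2-simplex [p,q,r] to [q,r] − [p,r] + [p,q]. For instance
  ∂bdf = df − bf + bd,
  ∂bdh = dh − bh + bd.
This gives a 30×20 integer matrix of rank 20; reducing to Smith normal form yields diagonal entries (1,1,1,1,1,1,1,1,1,1,1,1,1,1,1,1,1,1,1,2).

Reading off H_k = ker ∂_k / im ∂_{k+1}:

  H_0: rank C_0 − rank ∂_1 = 10 − 9 = 1, and the invariant factors of ∂_1 are all 1, so H_0 ≅ Z.
  H_1: rank ker ∂_1 − rank ∂_2 = (30 − 9) − 20 = 1, and ∂_2 has invariant factor 2 > 1, so H_1 ≅ Z ⊕ Z/2.
  H_2: rank ker ∂_2 − rank ∂_3 = (20 − 20) − 0 = 0, and there is no ∂_3, so H_2 ≅ 0.

As a check, the Euler characteristic is 10 − 30 + 20 = 0, which agrees with 1 − 1 + 0 = 0.
(K is a triangulation of the Klein bottle.)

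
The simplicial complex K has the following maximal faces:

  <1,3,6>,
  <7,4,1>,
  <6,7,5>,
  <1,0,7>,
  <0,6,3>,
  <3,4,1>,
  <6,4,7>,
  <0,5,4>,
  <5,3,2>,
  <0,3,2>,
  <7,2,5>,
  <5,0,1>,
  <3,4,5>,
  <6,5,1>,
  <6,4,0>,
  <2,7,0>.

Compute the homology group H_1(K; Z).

Order the vertices as 0 < 1 < 2 < 3 < 4 < 5 < 6 < 7. Listing each simplex with vertices in this order, K has dimension 2 with simplices:

  0-simplices (8): [0], [1], [2], [3], [4], [5], [6], [7]
  1-simplices (24): (24 of them)
  2-simplices (16): [0,1,5], [0,1,7], [0,2,3], [0,2,7], [0,3,6], [0,4,5], [0,4,6], [1,3,4], [1,3,6], [1,4,7], [1,5,6], [2,3,5], [2,5,7], [3,4,5], [4,6,7], [5,6,7]

giving chain groups C_0 ≅ Z^8, C_1 ≅ Z^24, C_2 ≅ Z^16.

The boundary map ∂_1: C_1 → C_0 sends each edge [p,q] (with p < q) to q − p. For instance
  ∂[4,5] = [5] − [4].
As a 8×24 matrix over Z this has rank 7, with invariant factors (1,1,1,1,1,1,1).

∂_2: C_2 → C_1 sends each 2-simplex [p,q,r] to [q,r] − [p,r] + [p,q]. For instance
  ∂[0,4,6] = [4,6] − [0,6] + [0,4],
  ∂[1,3,6] = [3,6] − [1,6] + [1,3].
This gives a 24×16 integer matrix of rank 15; reducing to Smith normal form yields diagonal entries (1,1,1,1,1,1,1,1,1,1,1,1,1,1,1).

Now H_k = ker ∂_k / im ∂_{k+1}, so:

  H_1: rank ker ∂_1 − rank ∂_2 = (24 − 7) − 15 = 2, and the invariant factors of ∂_2 are all 1, so H_1 = Z^2.

H_1 ≅ Z^2.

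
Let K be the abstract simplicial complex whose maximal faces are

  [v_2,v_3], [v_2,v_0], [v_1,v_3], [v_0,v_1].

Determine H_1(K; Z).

H_1 = Z.

We work with the vertex ordering v_0 < v_1 < v_2 < v_3. The simplices of K, each written with vertices in increasing order, are:

  0-simplices (4): [v_0], [v_1], [v_2], [v_3]
  1-simplices (4): [v_0,v_1], [v_0,v_2], [v_1,v_3], [v_2,v_3]

so the chain groups are C_0 ≅ Z^4, C_1 ≅ Z^4.

∂_1: C_1 → C_0 maps an edge to its endpoints' difference, ∂[p,q] = q − p.
As a 4×4 matrix over Z this has rank 3, with invariant factors (1,1,1).

Computing H_k = (kernel of ∂_k) / (image of ∂_{k+1}):

  H_1: rank ker ∂_1 − rank ∂_2 = (4 − 3) − 0 = 1, and there is no ∂_2, so H_1 ≅ Z.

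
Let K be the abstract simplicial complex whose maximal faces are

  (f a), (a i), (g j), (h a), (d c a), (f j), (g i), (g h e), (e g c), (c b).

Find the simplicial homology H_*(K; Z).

Take the total order a < b < c < d < e < f < g < h < i < j on the vertex set. Then K (dimension 2) consists of the simplices:

  0-simplices (10): a, b, c, d, e, f, g, h, i, j
  1-simplices (15): ac, ad, af, ah, ai, bc, cd, ce, cg, eg, eh, fj, gh, gi, gj
  2-simplices (3): acd, ceg, egh

Hence C_0 ≅ Z^10, C_1 ≅ Z^15, C_2 ≅ Z^3.

The boundary map ∂_1: C_1 → C_0 is given by ∂[p,q] = [q] − [p]. For instance
  ∂ad = d − a.
The 10×15 boundary matrix has rank 9 and Smith normal form diag(1,1,1,1,1,1,1,1,1).

The boundary map ∂_2: C_2 → C_1 maps a triangle to the signed sum of its edges. For instance
  ∂ceg = eg − cg + ce,
  ∂acd = cd − ad + ac.
As a 15×3 matrix over Z this has rank 3, with invariant factors (1,1,1).

Computing H_k = (kernel of ∂_k) / (image of ∂_{k+1}):

  H_0: rank C_0 − rank ∂_1 = 10 − 9 = 1, and the invariant factors of ∂_1 are all 1, so H_0 = Z.
  H_1: rank ker ∂_1 − rank ∂_2 = (15 − 9) − 3 = 3, and the invariant factors of ∂_2 are all 1, so H_1 = Z^3.
  H_2: rank ker ∂_2 − rank ∂_3 = (3 − 3) − 0 = 0, and there is no ∂_3, so H_2 = 0.

As a check, the Euler characteristic is 10 − 15 + 3 = -2, which agrees with 1 − 3 + 0 = -2.

H_0 = Z,  H_1 = Z^3,  H_2 = 0.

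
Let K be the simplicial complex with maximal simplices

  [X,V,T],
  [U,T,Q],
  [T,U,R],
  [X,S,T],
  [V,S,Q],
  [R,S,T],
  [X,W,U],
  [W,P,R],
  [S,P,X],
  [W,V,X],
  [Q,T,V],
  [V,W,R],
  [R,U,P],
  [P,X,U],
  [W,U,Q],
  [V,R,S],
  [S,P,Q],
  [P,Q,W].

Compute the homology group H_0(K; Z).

H_0 ≅ Z.

Take the total order P < Q < R < S < T < U < V < W < X on the vertex set. Then K (dimension 2) consists of the simplices:

  0-simplices (9): P, Q, R, S, T, U, V, W, X
  1-simplices (27): PQ, PR, PS, PU, PW, PX, QS, QT, QU, QV, QW, RS, RT, RU, RV, RW, ST, SV, SX, TU, TV, TX, UW, UX, VW, VX, WX
  2-simplices (18): PQS, PQW, PRU, PRW, PSX, PUX, QSV, QTU, QTV, QUW, RST, RSV, RTU, RVW, STX, TVX, UWX, VWX

so the chain groups are C_0 ≅ Z^9, C_1 ≅ Z^27, C_2 ≅ Z^18.

∂_1: C_1 → C_0 maps an edge to its endpoints' difference, ∂[p,q] = q − p. For instance
  ∂PQ = Q − P.
This gives a 9×27 integer matrix of rank 8; reducing to Smith normal form yields diagonal entries (1,1,1,1,1,1,1,1).

The boundary map ∂_2: C_2 → C_1 maps a triangle to the signed sum of its edges. For instance
  ∂QTV = TV − QV + QT,
  ∂RSV = SV − RV + RS.
The resulting 27×18 matrix has rank 18, and its Smith normal form has invariant factors (1,1,1,1,1,1,1,1,1,1,1,1,1,1,1,1,1,2).

From H_k ≅ ker(∂_k) / im(∂_{k+1}) we obtain:

  H_0: rank C_0 − rank ∂_1 = 9 − 8 = 1, and the invariant factors of ∂_1 are all 1, so H_0 = Z.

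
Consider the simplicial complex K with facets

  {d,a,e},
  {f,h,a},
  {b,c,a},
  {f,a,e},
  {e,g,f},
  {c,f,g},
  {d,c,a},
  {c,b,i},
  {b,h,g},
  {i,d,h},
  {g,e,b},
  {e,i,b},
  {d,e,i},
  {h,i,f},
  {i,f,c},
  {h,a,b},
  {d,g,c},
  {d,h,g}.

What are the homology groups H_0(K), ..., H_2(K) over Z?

H_0 = Z,  H_1 = Z^2,  H_2 = Z.

Fix the vertex order a < b < c < d < e < f < g < h < i and write every simplex with vertices in increasing order. Then dim K = 2 and the simplices of K are:

  0-simplices (9): a, b, c, d, e, f, g, h, i
  1-simplices (27): ab, ac, ad, ae, af, ah, bc, be, bg, bh, bi, cd, cf, cg, ci, de, dg, dh, di, ef, eg, ei, fg, fh, fi, gh, hi
  2-simplices (18): abc, abh, acd, ade, aef, afh, bci, beg, bei, bgh, cdg, cfg, cfi, dei, dgh, dhi, efg, fhi

Hence C_0 ≅ Z^9, C_1 ≅ Z^27, C_2 ≅ Z^18.

The boundary map ∂_1: C_1 → C_0 is given by ∂[p,q] = [q] − [p].
The resulting 9×27 matrix has rank 8, and its Smith normal form has invariant factors (1,1,1,1,1,1,1,1).

The boundary map ∂_2: C_2 → C_1 acts by ∂[p,q,r] = [q,r] − [p,r] + [p,q]. For instance
  ∂dgh = gh − dh + dg,
  ∂fhi = hi − fi + fh.
The resulting 27×18 matrix has rank 17, and its Smith normal form has invariant factors (1,1,1,1,1,1,1,1,1,1,1,1,1,1,1,1,1).

Reading off H_k = ker ∂_k / im ∂_{k+1}:

  H_0: rank C_0 − rank ∂_1 = 9 − 8 = 1, and the invariant factors of ∂_1 are all 1, so H_0 ≅ Z.
  H_1: rank ker ∂_1 − rank ∂_2 = (27 − 8) − 17 = 2, and the invariant factors of ∂_2 are all 1, so H_1 ≅ Z^2.
  H_2: rank ker ∂_2 − rank ∂_3 = (18 − 17) − 0 = 1, and there is no ∂_3, so H_2 ≅ Z.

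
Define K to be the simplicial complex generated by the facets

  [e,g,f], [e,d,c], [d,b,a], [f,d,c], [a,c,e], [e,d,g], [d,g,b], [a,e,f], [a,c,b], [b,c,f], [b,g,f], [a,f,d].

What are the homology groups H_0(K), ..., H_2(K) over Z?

Fix the vertex order a < b < c < d < e < f < g and write every simplex with vertices in increasing order. Then dim K = 2 and the simplices of K are:

  0-simplices (7): a, b, c, d, e, f, g
  1-simplices (18): ab, ac, ad, ae, af, bc, bd, bf, bg, cd, ce, cf, de, df, dg, ef, eg, fg
  2-simplices (12): abc, abd, ace, adf, aef, bcf, bdg, bfg, cde, cdf, deg, efg

so the chain groups are C_0 ≅ Z^7, C_1 ≅ Z^18, C_2 ≅ Z^12.

Boundary ∂_1: C_1 → C_0 sends each edge [p,q] (with p < q) to q − p. For instance
  ∂df = f − d.
This gives a 7×18 integer matrix of rank 6; reducing to Smith normal form yields diagonal entries (1,1,1,1,1,1).

∂_2: C_2 → C_1 maps a triangle to the signed sum of its edges. For instance
  ∂abc = bc − ac + ab,
  ∂bdg = dg − bg + bd.
This gives a 18×12 integer matrix of rank 12; reducing to Smith normal form yields diagonal entries (1,1,1,1,1,1,1,1,1,1,1,2).

Computing H_k = (kernel of ∂_k) / (image of ∂_{k+1}):

  H_0: rank C_0 − rank ∂_1 = 7 − 6 = 1, and the invariant factors of ∂_1 are all 1, so H_0 ≅ Z.
  H_1: rank ker ∂_1 − rank ∂_2 = (18 − 6) − 12 = 0, and ∂_2 has invariant factor 2 > 1, so H_1 ≅ Z/2.
  H_2: rank ker ∂_2 − rank ∂_3 = (12 − 12) − 0 = 0, and there is no ∂_3, so H_2 ≅ 0.

H_0 ≅ Z,  H_1 ≅ Z/2,  H_2 = 0.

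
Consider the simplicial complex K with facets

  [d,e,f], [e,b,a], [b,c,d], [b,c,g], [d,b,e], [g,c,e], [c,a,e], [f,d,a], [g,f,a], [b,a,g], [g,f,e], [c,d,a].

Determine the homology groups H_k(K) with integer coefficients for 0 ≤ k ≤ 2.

H_0 ≅ Z,  H_1 ≅ Z_2,  H_2 = 0.

Take the total order a < b < c < d < e < f < g on the vertex set. Then K (dimension 2) consists of the simplices:

  0-simplices (7): a, b, c, d, e, f, g
  1-simplices (18): ab, ac, ad, ae, af, ag, bc, bd, be, bg, cd, ce, cg, de, df, ef, eg, fg
  2-simplices (12): abe, abg, acd, ace, adf, afg, bcd, bcg, bde, ceg, def, efg

giving chain groups C_0 ≅ Z^7, C_1 ≅ Z^18, C_2 ≅ Z^12.

∂_1: C_1 → C_0 is given by ∂[p,q] = [q] − [p]. For instance
  ∂ag = g − a.
This gives a 7×18 integer matrix of rank 6; reducing to Smith normal form yields diagonal entries (1,1,1,1,1,1).

Boundary ∂_2: C_2 → C_1 sends each 2-simplex [p,q,r] to [q,r] − [p,r] + [p,q]. For instance
  ∂bde = de − be + bd,
  ∂bcd = cd − bd + bc.
The 18×12 boundary matrix has rank 12 and Smith normal form diag(1,1,1,1,1,1,1,1,1,1,1,2).

Now H_k = ker ∂_k / im ∂_{k+1}, so:

  H_0: rank C_0 − rank ∂_1 = 7 − 6 = 1, and the invariant factors of ∂_1 are all 1, so H_0 ≅ Z.
  H_1: rank ker ∂_1 − rank ∂_2 = (18 − 6) − 12 = 0, and ∂_2 has invariant factor 2 > 1, so H_1 ≅ Z_2.
  H_2: rank ker ∂_2 − rank ∂_3 = (12 − 12) − 0 = 0, and there is no ∂_3, so H_2 ≅ 0.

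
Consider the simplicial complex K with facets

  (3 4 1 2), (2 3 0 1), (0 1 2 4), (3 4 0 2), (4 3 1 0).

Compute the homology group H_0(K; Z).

Take the total order 0 < 1 < 2 < 3 < 4 on the vertex set. Then K (dimension 3) consists of the simplices:

  0-simplices (5): [0], [1], [2], [3], [4]
  1-simplices (10): [0,1], [0,2], [0,3], [0,4], [1,2], [1,3], [1,4], [2,3], [2,4], [3,4]
  2-simplices (10): [0,1,2], [0,1,3], [0,1,4], [0,2,3], [0,2,4], [0,3,4], [1,2,3], [1,2,4], [1,3,4], [2,3,4]
  3-simplices (5): [0,1,2,3], [0,1,2,4], [0,1,3,4], [0,2,3,4], [1,2,3,4]

so the chain groups are C_0 ≅ Z^5, C_1 ≅ Z^10, C_2 ≅ Z^10, C_3 ≅ Z^5.

Boundary ∂_1: C_1 → C_0 sends each edge [p,q] (with p < q) to q − p.
The resulting 5×10 matrix has rank 4, and its Smith normal form has invariant factors (1,1,1,1).

Boundary ∂_2: C_2 → C_1 maps a triangle to the signed sum of its edges. For instance
  ∂[0,1,3] = [1,3] − [0,3] + [0,1],
  ∂[1,2,4] = [2,4] − [1,4] + [1,2].
The 10×10 boundary matrix has rank 6 and Smith normal form diag(1,1,1,1,1,1).

The boundary map ∂_3: C_3 → C_2 sends each 3-simplex σ to the alternating sum Σ_i (−1)^i (σ with its i-th vertex removed). For instance
  ∂[0,1,3,4] = [1,3,4] − [0,3,4] + [0,1,4] − [0,1,3],
  ∂[0,2,3,4] = [2,3,4] − [0,3,4] + [0,2,4] − [0,2,3].
The 10×5 boundary matrix has rank 4 and Smith normal form diag(1,1,1,1).

Computing H_k = (kernel of ∂_k) / (image of ∂_{k+1}):

  H_0: rank C_0 − rank ∂_1 = 5 − 4 = 1, and the invariant factors of ∂_1 are all 1, so H_0 ≅ Z.

H_0 = Z.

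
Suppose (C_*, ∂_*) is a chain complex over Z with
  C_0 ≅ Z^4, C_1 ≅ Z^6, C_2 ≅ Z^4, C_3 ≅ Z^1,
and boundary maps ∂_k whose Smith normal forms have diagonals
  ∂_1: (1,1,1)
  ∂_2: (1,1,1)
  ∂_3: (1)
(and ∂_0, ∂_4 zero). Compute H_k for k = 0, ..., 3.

H_0 = Z,  H_1 = 0,  H_2 = 0,  H_3 = 0.

H_0: b_0 = 4 − 0 − 3 = 1; torsion from ∂_1 factors > 1: none. So H_0 = Z.
H_1: b_1 = 6 − 3 − 3 = 0; torsion from ∂_2 factors > 1: none. So H_1 = 0.
H_2: b_2 = 4 − 3 − 1 = 0; torsion from ∂_3 factors > 1: none. So H_2 = 0.
H_3: b_3 = 1 − 1 − 0 = 0; torsion from ∂_4 factors > 1: none. So H_3 = 0.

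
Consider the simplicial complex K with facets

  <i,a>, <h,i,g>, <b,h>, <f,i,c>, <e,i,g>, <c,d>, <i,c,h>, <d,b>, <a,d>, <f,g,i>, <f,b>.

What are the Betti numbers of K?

We work with the vertex ordering a < b < c < d < e < f < g < h < i. The simplices of K, each written with vertices in increasing order, are:

  0-simplices (9): a, b, c, d, e, f, g, h, i
  1-simplices (16): ad, ai, bd, bf, bh, cd, cf, ch, ci, eg, ei, fg, fi, gh, gi, hi
  2-simplices (5): cfi, chi, egi, fgi, ghi

Hence C_0 ≅ Z^9, C_1 ≅ Z^16, C_2 ≅ Z^5.

∂_1: C_1 → C_0 maps an edge to its endpoints' difference, ∂[p,q] = q − p. For instance
  ∂fg = g − f.
As a 9×16 matrix over Z this has rank 8, with invariant factors (1,1,1,1,1,1,1,1).

The boundary map ∂_2: C_2 → C_1 sends each 2-simplex [p,q,r] to [q,r] − [p,r] + [p,q]. For instance
  ∂ghi = hi − gi + gh,
  ∂cfi = fi − ci + cf.
The 16×5 boundary matrix has rank 5 and Smith normal form diag(1,1,1,1,1).

Now H_k = ker ∂_k / im ∂_{k+1}, so:

  H_0: rank C_0 − rank ∂_1 = 9 − 8 = 1, and the invariant factors of ∂_1 are all 1, so H_0 = Z.
  H_1: rank ker ∂_1 − rank ∂_2 = (16 − 8) − 5 = 3, and the invariant factors of ∂_2 are all 1, so H_1 = Z^3.
  H_2: rank ker ∂_2 − rank ∂_3 = (5 − 5) − 0 = 0, and there is no ∂_3, so H_2 = 0.

As a check, the Euler characteristic is 9 − 16 + 5 = -2, which agrees with 1 − 3 + 0 = -2.

Hence the Betti numbers are b_0 = 1, b_1 = 3, b_2 = 0.

b_0 = 1, b_1 = 3, b_2 = 0.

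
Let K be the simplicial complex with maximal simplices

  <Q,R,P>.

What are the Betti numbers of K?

b_0 = 1, b_1 = 0, b_2 = 0.

K has 3 vertices, 3 edges, 1 triangle.
rank ∂_0 = 0, rank ∂_1 = 2 ⇒ b_0 = 3 − 0 − 2 = 1; all invariant factors of ∂_1 are 1 so no torsion. So H_0 ≅ Z.
rank ∂_1 = 2, rank ∂_2 = 1 ⇒ b_1 = 3 − 2 − 1 = 0; all invariant factors of ∂_2 are 1 so no torsion. So H_1 ≅ 0.
rank ∂_2 = 1, rank ∂_3 = 0 ⇒ b_2 = 1 − 1 − 0 = 0. So H_2 ≅ 0.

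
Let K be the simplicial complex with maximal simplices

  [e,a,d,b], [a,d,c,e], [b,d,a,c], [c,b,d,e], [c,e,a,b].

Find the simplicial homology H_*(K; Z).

Fix the vertex order a < b < c < d < e and write every simplex with vertices in increasing order. Then dim K = 3 and the simplices of K are:

  0-simplices (5): a, b, c, d, e
  1-simplices (10): ab, ac, ad, ae, bc, bd, be, cd, ce, de
  2-simplices (10): abc, abd, abe, acd, ace, ade, bcd, bce, bde, cde
  3-simplices (5): abcd, abce, abde, acde, bcde

so the chain groups are C_0 ≅ Z^5, C_1 ≅ Z^10, C_2 ≅ Z^10, C_3 ≅ Z^5.

The boundary map ∂_1: C_1 → C_0 maps an edge to its endpoints' difference, ∂[p,q] = q − p. For instance
  ∂ab = b − a.
This gives a 5×10 integer matrix of rank 4; reducing to Smith normal form yields diagonal entries (1,1,1,1).

∂_2: C_2 → C_1 sends each 2-simplex [p,q,r] to [q,r] − [p,r] + [p,q]. For instance
  ∂abd = bd − ad + ab,
  ∂bcd = cd − bd + bc.
This gives a 10×10 integer matrix of rank 6; reducing to Smith normal form yields diagonal entries (1,1,1,1,1,1).

The boundary map ∂_3: C_3 → C_2 sends each 3-simplex σ to the alternating sum Σ_i (−1)^i (σ with its i-th vertex removed). For instance
  ∂acde = cde − ade + ace − acd,
  ∂abde = bde − ade + abe − abd.
As a 10×5 matrix over Z this has rank 4, with invariant factors (1,1,1,1).

Now H_k = ker ∂_k / im ∂_{k+1}, so:

  H_0: rank C_0 − rank ∂_1 = 5 − 4 = 1, and the invariant factors of ∂_1 are all 1, so H_0 = Z.
  H_1: rank ker ∂_1 − rank ∂_2 = (10 − 4) − 6 = 0, and the invariant factors of ∂_2 are all 1, so H_1 = 0.
  H_2: rank ker ∂_2 − rank ∂_3 = (10 − 6) − 4 = 0, and the invariant factors of ∂_3 are all 1, so H_2 = 0.
  H_3: rank ker ∂_3 − rank ∂_4 = (5 − 4) − 0 = 1, and there is no ∂_4, so H_3 = Z.

H_0 = Z,  H_1 = 0,  H_2 = 0,  H_3 = Z.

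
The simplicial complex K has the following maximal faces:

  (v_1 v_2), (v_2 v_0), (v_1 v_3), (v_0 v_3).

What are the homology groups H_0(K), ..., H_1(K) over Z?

H_0 = Z,  H_1 = Z.

K has 4 vertices, 4 edges.
rank ∂_0 = 0, rank ∂_1 = 3 ⇒ b_0 = 4 − 0 − 3 = 1; all invariant factors of ∂_1 are 1 so no torsion. So H_0 ≅ Z.
rank ∂_1 = 3, rank ∂_2 = 0 ⇒ b_1 = 4 − 3 − 0 = 1. So H_1 ≅ Z.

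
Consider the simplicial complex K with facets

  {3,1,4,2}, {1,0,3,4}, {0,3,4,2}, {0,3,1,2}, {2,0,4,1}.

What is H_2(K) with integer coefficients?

We work with the vertex ordering 0 < 1 < 2 < 3 < 4. The simplices of K, each written with vertices in increasing order, are:

  0-simplices (5): [0], [1], [2], [3], [4]
  1-simplices (10): [0,1], [0,2], [0,3], [0,4], [1,2], [1,3], [1,4], [2,3], [2,4], [3,4]
  2-simplices (10): [0,1,2], [0,1,3], [0,1,4], [0,2,3], [0,2,4], [0,3,4], [1,2,3], [1,2,4], [1,3,4], [2,3,4]
  3-simplices (5): [0,1,2,3], [0,1,2,4], [0,1,3,4], [0,2,3,4], [1,2,3,4]

giving chain groups C_0 ≅ Z^5, C_1 ≅ Z^10, C_2 ≅ Z^10, C_3 ≅ Z^5.

∂_1: C_1 → C_0 sends each edge [p,q] (with p < q) to q − p. For instance
  ∂[1,3] = [3] − [1].
This gives a 5×10 integer matrix of rank 4; reducing to Smith normal form yields diagonal entries (1,1,1,1).

The boundary map ∂_2: C_2 → C_1 maps a triangle to the signed sum of its edges. For instance
  ∂[0,3,4] = [3,4] − [0,4] + [0,3],
  ∂[0,2,4] = [2,4] − [0,4] + [0,2].
The resulting 10×10 matrix has rank 6, and its Smith normal form has invariant factors (1,1,1,1,1,1).

Boundary ∂_3: C_3 → C_2 sends each 3-simplex σ to the alternating sum Σ_i (−1)^i (σ with its i-th vertex removed). For instance
  ∂[0,1,2,3] = [1,2,3] − [0,2,3] + [0,1,3] − [0,1,2],
  ∂[1,2,3,4] = [2,3,4] − [1,3,4] + [1,2,4] − [1,2,3].
The 10×5 boundary matrix has rank 4 and Smith normal form diag(1,1,1,1).

Computing H_k = (kernel of ∂_k) / (image of ∂_{k+1}):

  H_2: rank ker ∂_2 − rank ∂_3 = (10 − 6) − 4 = 0, and the invariant factors of ∂_3 are all 1, so H_2 ≅ 0.

H_2 = 0.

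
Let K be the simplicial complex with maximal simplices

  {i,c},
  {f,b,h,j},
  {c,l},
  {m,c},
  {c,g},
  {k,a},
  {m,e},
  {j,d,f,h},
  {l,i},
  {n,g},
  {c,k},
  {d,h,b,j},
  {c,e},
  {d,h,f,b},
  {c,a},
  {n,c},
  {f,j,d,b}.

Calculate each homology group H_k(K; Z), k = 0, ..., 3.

K has 14 vertices, 22 edges, 10 triangles, 5 3-simplices.
rank ∂_0 = 0, rank ∂_1 = 12 ⇒ b_0 = 14 − 0 − 12 = 2; all invariant factors of ∂_1 are 1 so no torsion. So H_0 ≅ Z^2.
rank ∂_1 = 12, rank ∂_2 = 6 ⇒ b_1 = 22 − 12 − 6 = 4; all invariant factors of ∂_2 are 1 so no torsion. So H_1 ≅ Z^4.
rank ∂_2 = 6, rank ∂_3 = 4 ⇒ b_2 = 10 − 6 − 4 = 0; all invariant factors of ∂_3 are 1 so no torsion. So H_2 ≅ 0.
rank ∂_3 = 4, rank ∂_4 = 0 ⇒ b_3 = 5 − 4 − 0 = 1. So H_3 ≅ Z.

H_0 ≅ Z^2,  H_1 ≅ Z^4,  H_2 = 0,  H_3 ≅ Z.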